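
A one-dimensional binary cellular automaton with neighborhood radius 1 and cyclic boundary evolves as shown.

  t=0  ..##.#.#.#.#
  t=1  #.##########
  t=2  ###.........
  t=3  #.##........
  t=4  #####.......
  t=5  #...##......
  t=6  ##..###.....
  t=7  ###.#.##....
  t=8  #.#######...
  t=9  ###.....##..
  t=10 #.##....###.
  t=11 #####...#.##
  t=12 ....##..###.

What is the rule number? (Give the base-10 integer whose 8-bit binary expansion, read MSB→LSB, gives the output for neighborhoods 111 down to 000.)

124

  ###|.  b7=0 t=1,i=3
  ##.|#  b6=1 t=0,i=3
  #.#|#  b5=1 t=0,i=4
  #..|#  b4=1 t=0,i=0
  .##|#  b3=1 t=0,i=2
  .#.|#  b2=1 t=0,i=5
  ..#|.  b1=0 t=0,i=1
  ...|.  b0=0 t=2,i=4
  bits 01111100 = 124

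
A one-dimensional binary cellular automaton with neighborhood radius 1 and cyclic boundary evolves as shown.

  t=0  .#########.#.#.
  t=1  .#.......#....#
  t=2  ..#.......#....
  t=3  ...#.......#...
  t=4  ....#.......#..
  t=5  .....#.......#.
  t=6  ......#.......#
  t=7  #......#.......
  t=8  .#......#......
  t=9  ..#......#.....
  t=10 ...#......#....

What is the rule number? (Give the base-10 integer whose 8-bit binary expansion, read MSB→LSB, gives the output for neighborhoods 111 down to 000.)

88

  nb ###: next=.  (t=0,i=2, bit7=0)
  nb ##.: next=#  (t=0,i=9, bit6=1)
  nb #.#: next=.  (t=0,i=10, bit5=0)
  nb #..: next=#  (t=0,i=14, bit4=1)
  nb .##: next=#  (t=0,i=1, bit3=1)
  nb .#.: next=.  (t=0,i=11, bit2=0)
  nb ..#: next=.  (t=0,i=0, bit1=0)
  nb ...: next=.  (t=1,i=3, bit0=0)
  bits 01011000 = 88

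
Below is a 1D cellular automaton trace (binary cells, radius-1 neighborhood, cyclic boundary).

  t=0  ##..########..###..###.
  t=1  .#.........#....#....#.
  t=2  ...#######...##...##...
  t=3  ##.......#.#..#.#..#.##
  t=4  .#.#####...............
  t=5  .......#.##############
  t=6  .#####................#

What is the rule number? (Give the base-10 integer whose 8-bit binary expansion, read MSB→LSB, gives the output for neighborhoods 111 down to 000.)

65

  ### -> .   bit 7 = 0  t=0,i=5
  ##. -> #   bit 6 = 1  t=0,i=1
  #.# -> .   bit 5 = 0  t=0,i=22
  #.. -> .   bit 4 = 0  t=0,i=2
  .## -> .   bit 3 = 0  t=0,i=0
  .#. -> .   bit 2 = 0  t=1,i=1
  ..# -> .   bit 1 = 0  t=0,i=3
  ... -> #   bit 0 = 1  t=1,i=3
  bits 01000001 = 65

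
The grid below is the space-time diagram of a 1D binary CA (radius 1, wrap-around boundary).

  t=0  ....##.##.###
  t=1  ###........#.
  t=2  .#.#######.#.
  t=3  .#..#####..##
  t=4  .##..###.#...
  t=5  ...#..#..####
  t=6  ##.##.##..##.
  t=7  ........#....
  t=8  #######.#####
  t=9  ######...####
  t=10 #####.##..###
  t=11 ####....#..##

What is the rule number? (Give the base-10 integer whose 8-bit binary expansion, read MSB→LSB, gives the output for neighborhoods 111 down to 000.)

  nb ###: next=#  (t=0,i=11, bit7=1)
  nb ##.: next=.  (t=0,i=5, bit6=0)
  nb #.#: next=.  (t=0,i=6, bit5=0)
  nb #..: next=#  (t=0,i=0, bit4=1)
  nb .##: next=.  (t=0,i=4, bit3=0)
  nb .#.: next=#  (t=1,i=11, bit2=1)
  nb ..#: next=.  (t=0,i=3, bit1=0)
  nb ...: next=#  (t=0,i=1, bit0=1)
  bits 10010101 = 149

149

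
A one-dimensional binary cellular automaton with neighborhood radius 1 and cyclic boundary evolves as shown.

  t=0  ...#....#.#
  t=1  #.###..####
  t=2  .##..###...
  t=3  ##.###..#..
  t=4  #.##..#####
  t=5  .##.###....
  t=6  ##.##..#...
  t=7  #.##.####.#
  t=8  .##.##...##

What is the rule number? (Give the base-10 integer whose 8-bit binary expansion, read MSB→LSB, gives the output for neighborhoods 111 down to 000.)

62

  nb ###: next=.  (t=1,i=3, bit7=0)
  nb ##.: next=.  (t=1,i=0, bit6=0)
  nb #.#: next=#  (t=0,i=9, bit5=1)
  nb #..: next=#  (t=0,i=0, bit4=1)
  nb .##: next=#  (t=1,i=2, bit3=1)
  nb .#.: next=#  (t=0,i=3, bit2=1)
  nb ..#: next=#  (t=0,i=2, bit1=1)
  nb ...: next=.  (t=0,i=1, bit0=0)
  bits 00111110 = 62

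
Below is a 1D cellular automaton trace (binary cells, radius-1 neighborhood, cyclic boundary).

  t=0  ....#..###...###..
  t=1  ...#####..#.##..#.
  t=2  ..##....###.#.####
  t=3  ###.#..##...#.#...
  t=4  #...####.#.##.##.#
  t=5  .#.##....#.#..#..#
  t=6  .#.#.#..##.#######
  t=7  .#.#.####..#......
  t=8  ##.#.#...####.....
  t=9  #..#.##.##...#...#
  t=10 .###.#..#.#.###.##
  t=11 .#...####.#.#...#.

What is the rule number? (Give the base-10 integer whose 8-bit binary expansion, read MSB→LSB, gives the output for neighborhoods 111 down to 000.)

  ###|.  b7=0 t=0,i=8
  ##.|.  b6=0 t=0,i=9
  #.#|.  b5=0 t=1,i=11
  #..|#  b4=1 t=0,i=5
  .##|#  b3=1 t=0,i=7
  .#.|#  b2=1 t=0,i=4
  ..#|#  b1=1 t=0,i=3
  ...|.  b0=0 t=0,i=0
  bits 00011110 = 30

30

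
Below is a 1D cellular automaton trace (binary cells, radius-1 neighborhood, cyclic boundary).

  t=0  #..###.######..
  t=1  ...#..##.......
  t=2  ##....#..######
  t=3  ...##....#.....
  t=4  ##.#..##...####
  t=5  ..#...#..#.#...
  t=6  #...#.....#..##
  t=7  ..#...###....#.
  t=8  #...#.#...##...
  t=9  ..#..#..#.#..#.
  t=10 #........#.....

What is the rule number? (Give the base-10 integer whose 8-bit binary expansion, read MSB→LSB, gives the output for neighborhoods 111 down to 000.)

  ###|.  b7=0 t=0,i=4
  ##.|.  b6=0 t=0,i=5
  #.#|#  b5=1 t=0,i=6
  #..|.  b4=0 t=0,i=1
  .##|#  b3=1 t=0,i=3
  .#.|.  b2=0 t=0,i=0
  ..#|.  b1=0 t=0,i=2
  ...|#  b0=1 t=1,i=0
  bits 00101001 = 41

41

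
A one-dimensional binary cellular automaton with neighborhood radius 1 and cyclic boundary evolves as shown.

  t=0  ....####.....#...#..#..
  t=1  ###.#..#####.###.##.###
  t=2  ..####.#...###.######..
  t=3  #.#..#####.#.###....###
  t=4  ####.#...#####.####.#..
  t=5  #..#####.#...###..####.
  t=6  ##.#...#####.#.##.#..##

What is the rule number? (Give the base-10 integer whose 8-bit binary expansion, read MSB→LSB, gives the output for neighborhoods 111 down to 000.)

125

  ### -> .   bit 7 = 0  t=0,i=5
  ##. -> #   bit 6 = 1  t=0,i=7
  #.# -> #   bit 5 = 1  t=1,i=3
  #.. -> #   bit 4 = 1  t=0,i=8
  .## -> #   bit 3 = 1  t=0,i=4
  .#. -> #   bit 2 = 1  t=0,i=13
  ..# -> .   bit 1 = 0  t=0,i=3
  ... -> #   bit 0 = 1  t=0,i=0
  bits 01111101 = 125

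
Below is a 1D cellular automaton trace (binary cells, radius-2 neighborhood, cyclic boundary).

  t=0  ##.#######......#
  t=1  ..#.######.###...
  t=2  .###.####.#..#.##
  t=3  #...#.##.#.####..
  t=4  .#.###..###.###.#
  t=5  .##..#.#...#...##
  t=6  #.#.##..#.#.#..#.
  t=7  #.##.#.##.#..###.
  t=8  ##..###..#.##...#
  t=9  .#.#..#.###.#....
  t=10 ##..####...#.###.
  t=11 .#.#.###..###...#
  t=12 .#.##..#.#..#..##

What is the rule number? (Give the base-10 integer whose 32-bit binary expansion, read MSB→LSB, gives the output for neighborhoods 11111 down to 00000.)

  [31] ##### => #  t=0,i=5
  [30] ####. => #  t=0,i=8
  [29] ###.# => .  t=0,i=1
  [28] ###.. => #  t=0,i=9
  [27] ##.## => #  t=0,i=2
  [26] ##.#. => #  t=2,i=9
  [25] ##..# => .  t=3,i=15
  [24] ##... => .  t=0,i=10
  [23] #.### => .  t=0,i=3
  [22] #.##. => .  t=2,i=15
  [21] #.#.# => #  t=3,i=9
  [20] #.#.. => .  t=2,i=10
  [19] #..## => #  t=4,i=7
  [18] #..#. => #  t=2,i=12
  [17] #...# => .  t=3,i=2
  [16] #.... => #  t=0,i=11
  [15] .#### => #  t=0,i=4
  [14] .###. => .  t=0,i=0
  [13] .##.# => .  t=2,i=16
  [12] .##.. => #  t=5,i=2
  [11] .#.## => #  t=1,i=3
  [10] .#.#. => .  t=4,i=0
  [9] .#..# => #  t=2,i=11
  [8] .#... => #  t=3,i=1
  [7] ..### => .  t=0,i=16
  [6] ..##. => #  t=5,i=15
  [5] ..#.# => #  t=1,i=2
  [4] ..#.. => .  t=3,i=0
  [3] ...## => .  t=0,i=15
  [2] ...#. => #  t=1,i=1
  [1] ....# => .  t=0,i=14
  [0] ..... => #  t=0,i=12
  bits 11011100001011011001101101100101 = 3693976421

3693976421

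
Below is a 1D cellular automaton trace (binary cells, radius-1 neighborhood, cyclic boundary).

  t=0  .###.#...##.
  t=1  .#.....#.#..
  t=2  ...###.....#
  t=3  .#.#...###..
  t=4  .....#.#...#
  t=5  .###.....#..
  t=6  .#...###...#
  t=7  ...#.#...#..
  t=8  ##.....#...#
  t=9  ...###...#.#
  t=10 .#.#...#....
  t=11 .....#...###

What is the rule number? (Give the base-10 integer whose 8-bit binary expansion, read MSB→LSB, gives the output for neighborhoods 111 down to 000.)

9

  [7] ### => .  t=0,i=2
  [6] ##. => .  t=0,i=3
  [5] #.# => .  t=0,i=4
  [4] #.. => .  t=0,i=6
  [3] .## => #  t=0,i=1
  [2] .#. => .  t=0,i=5
  [1] ..# => .  t=0,i=0
  [0] ... => #  t=0,i=7
  bits 00001001 = 9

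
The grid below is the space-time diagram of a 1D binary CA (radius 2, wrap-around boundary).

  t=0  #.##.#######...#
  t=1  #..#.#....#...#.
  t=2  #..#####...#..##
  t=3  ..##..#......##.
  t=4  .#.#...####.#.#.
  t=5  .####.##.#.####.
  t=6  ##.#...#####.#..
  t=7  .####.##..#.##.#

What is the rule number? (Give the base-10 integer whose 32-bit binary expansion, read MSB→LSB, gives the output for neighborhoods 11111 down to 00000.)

1152990633

  ##### -> .   bit 31 = 0  t=0,i=7
  ####. -> #   bit 30 = 1  t=0,i=10
  ###.# -> .   bit 29 = 0  t=4,i=10
  ###.. -> .   bit 28 = 0  t=0,i=11
  ##.## -> .   bit 27 = 0  t=0,i=1
  ##.#. -> #   bit 26 = 1  t=4,i=11
  ##..# -> .   bit 25 = 0  t=2,i=1
  ##... -> .   bit 24 = 0  t=0,i=12
  #.### -> #   bit 23 = 1  t=0,i=5
  #.##. -> .   bit 22 = 0  t=0,i=2
  #.#.# -> #   bit 21 = 1  t=4,i=12
  #.#.. -> #   bit 20 = 1  t=1,i=0
  #..## -> #   bit 19 = 1  t=2,i=2
  #..#. -> .   bit 18 = 0  t=1,i=2
  #...# -> .   bit 17 = 0  t=0,i=13
  #.... -> #   bit 16 = 1  t=1,i=7
  .#### -> .   bit 15 = 0  t=0,i=6
  .###. -> .   bit 14 = 0  t=2,i=15
  .##.# -> #   bit 13 = 1  t=0,i=0
  .##.. -> #   bit 12 = 1  t=3,i=3
  .#.## -> #   bit 11 = 1  t=5,i=10
  .#.#. -> #   bit 10 = 1  t=1,i=4
  .#..# -> .   bit 9 = 0  t=1,i=1
  .#... -> #   bit 8 = 1  t=1,i=6
  ..### -> #   bit 7 = 1  t=2,i=3
  ..##. -> .   bit 6 = 0  t=0,i=15
  ..#.# -> #   bit 5 = 1  t=1,i=3
  ..#.. -> .   bit 4 = 0  t=1,i=10
  ...## -> #   bit 3 = 1  t=0,i=14
  ...#. -> .   bit 2 = 0  t=1,i=9
  ....# -> .   bit 1 = 0  t=1,i=8
  ..... -> #   bit 0 = 1  t=3,i=9
  bits 01000100101110010011110110101001 = 1152990633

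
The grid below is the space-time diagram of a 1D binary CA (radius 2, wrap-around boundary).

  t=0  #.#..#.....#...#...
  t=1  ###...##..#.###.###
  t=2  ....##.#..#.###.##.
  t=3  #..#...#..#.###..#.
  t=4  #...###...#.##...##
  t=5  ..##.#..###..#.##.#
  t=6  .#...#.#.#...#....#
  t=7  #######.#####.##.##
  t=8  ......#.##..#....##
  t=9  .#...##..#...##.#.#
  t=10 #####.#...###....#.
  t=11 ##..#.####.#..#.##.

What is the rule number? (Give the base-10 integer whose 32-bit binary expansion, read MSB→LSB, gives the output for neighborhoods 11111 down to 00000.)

  [31] ##### => .  t=1,i=0
  [30] ####. => .  t=1,i=1
  [29] ###.# => #  t=1,i=14
  [28] ###.. => .  t=1,i=2
  [27] ##.## => .  t=1,i=15
  [26] ##.#. => .  t=2,i=6
  [25] ##..# => .  t=1,i=8
  [24] ##... => .  t=1,i=3
  [23] #.### => #  t=1,i=12
  [22] #.##. => .  t=2,i=16
  [21] #.#.# => .  t=6,i=7
  [20] #.#.. => #  t=0,i=2
  [19] #..## => #  t=5,i=1
  [18] #..#. => .  t=0,i=4
  [17] #...# => #  t=0,i=13
  [16] #.... => #  t=0,i=7
  [15] .#### => #  t=1,i=17
  [14] .###. => #  t=1,i=13
  [13] .##.# => .  t=2,i=5
  [12] .##.. => #  t=1,i=7
  [11] .#.## => .  t=1,i=11
  [10] .#.#. => #  t=0,i=1
  [9] .#..# => .  t=0,i=3
  [8] .#... => #  t=0,i=6
  [7] ..### => .  t=4,i=4
  [6] ..##. => .  t=1,i=6
  [5] ..#.# => #  t=0,i=0
  [4] ..#.. => .  t=0,i=5
  [3] ...## => #  t=1,i=5
  [2] ...#. => #  t=0,i=10
  [1] ....# => .  t=0,i=9
  [0] ..... => .  t=0,i=8
  bits 00100000100110111101010100101100 = 547083564

547083564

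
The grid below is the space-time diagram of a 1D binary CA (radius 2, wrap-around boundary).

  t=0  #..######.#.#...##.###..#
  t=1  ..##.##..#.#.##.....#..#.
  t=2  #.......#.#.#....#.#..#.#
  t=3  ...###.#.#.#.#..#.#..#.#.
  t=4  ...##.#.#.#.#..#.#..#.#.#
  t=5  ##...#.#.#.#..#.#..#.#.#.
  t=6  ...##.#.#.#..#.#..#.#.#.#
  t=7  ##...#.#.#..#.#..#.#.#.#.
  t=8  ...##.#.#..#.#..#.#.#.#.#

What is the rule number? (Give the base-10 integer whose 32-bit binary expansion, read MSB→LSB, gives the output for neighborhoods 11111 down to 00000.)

2215529861

  [31] ##### => #  t=0,i=5
  [30] ####. => .  t=0,i=7
  [29] ###.# => .  t=0,i=8
  [28] ###.. => .  t=0,i=21
  [27] ##.## => .  t=0,i=18
  [26] ##.#. => #  t=0,i=9
  [25] ##..# => .  t=0,i=1
  [24] ##... => .  t=1,i=15
  [23] #.### => .  t=0,i=19
  [22] #.##. => .  t=1,i=5
  [21] #.#.# => .  t=0,i=10
  [20] #.#.. => .  t=0,i=12
  [19] #..## => #  t=0,i=2
  [18] #..#. => #  t=1,i=8
  [17] #...# => #  t=0,i=14
  [16] #.... => .  t=1,i=16
  [15] .#### => .  t=0,i=4
  [14] .###. => #  t=0,i=20
  [13] .##.# => .  t=0,i=17
  [12] .##.. => .  t=0,i=0
  [11] .#.## => #  t=1,i=12
  [10] .#.#. => #  t=0,i=11
  [9] .#..# => .  t=1,i=21
  [8] .#... => #  t=0,i=13
  [7] ..### => #  t=0,i=3
  [6] ..##. => .  t=0,i=16
  [5] ..#.# => .  t=1,i=9
  [4] ..#.. => .  t=1,i=20
  [3] ...## => .  t=0,i=15
  [2] ...#. => #  t=1,i=19
  [1] ....# => .  t=1,i=18
  [0] ..... => #  t=1,i=17
  bits 10000100000011100100110110000101 = 2215529861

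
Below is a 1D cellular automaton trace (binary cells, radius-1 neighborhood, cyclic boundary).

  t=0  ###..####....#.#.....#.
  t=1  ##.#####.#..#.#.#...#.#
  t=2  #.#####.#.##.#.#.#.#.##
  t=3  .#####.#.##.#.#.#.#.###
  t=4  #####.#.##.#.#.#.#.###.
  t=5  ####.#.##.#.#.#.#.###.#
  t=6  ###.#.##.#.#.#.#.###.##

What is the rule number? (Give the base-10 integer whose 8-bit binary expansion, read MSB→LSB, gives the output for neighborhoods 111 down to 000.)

  ### -> #   bit 7 = 1  t=0,i=1
  ##. -> .   bit 6 = 0  t=0,i=2
  #.# -> #   bit 5 = 1  t=0,i=14
  #.. -> #   bit 4 = 1  t=0,i=3
  .## -> #   bit 3 = 1  t=0,i=0
  .#. -> .   bit 2 = 0  t=0,i=13
  ..# -> #   bit 1 = 1  t=0,i=4
  ... -> .   bit 0 = 0  t=0,i=10
  bits 10111010 = 186

186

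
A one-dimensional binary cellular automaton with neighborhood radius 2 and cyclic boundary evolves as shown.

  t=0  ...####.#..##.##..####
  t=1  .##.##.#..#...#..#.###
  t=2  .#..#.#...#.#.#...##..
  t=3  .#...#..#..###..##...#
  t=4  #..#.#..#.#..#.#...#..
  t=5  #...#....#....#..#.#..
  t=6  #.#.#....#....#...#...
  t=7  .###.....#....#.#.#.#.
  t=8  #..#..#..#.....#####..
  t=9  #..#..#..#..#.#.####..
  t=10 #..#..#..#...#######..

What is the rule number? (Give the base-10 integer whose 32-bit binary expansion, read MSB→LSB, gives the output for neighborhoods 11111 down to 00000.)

  [31] ##### => #  t=8,i=17
  [30] ####. => #  t=0,i=5
  [29] ###.# => .  t=0,i=6
  [28] ###.. => #  t=0,i=21
  [27] ##.## => .  t=0,i=13
  [26] ##.#. => #  t=0,i=7
  [25] ##..# => .  t=0,i=16
  [24] ##... => .  t=0,i=0
  [23] #.### => #  t=1,i=19
  [22] #.##. => #  t=0,i=14
  [21] #.#.# => #  t=2,i=12
  [20] #.#.. => .  t=0,i=8
  [19] #..## => #  t=0,i=10
  [18] #..#. => .  t=1,i=9
  [17] #...# => #  t=0,i=1
  [16] #.... => .  t=5,i=6
  [15] .#### => #  t=0,i=4
  [14] .###. => .  t=1,i=20
  [13] .##.# => .  t=0,i=12
  [12] .##.. => .  t=0,i=15
  [11] .#.## => #  t=1,i=18
  [10] .#.#. => #  t=2,i=5
  [9] .#..# => .  t=0,i=9
  [8] .#... => .  t=1,i=11
  [7] ..### => .  t=0,i=3
  [6] ..##. => .  t=0,i=11
  [5] ..#.# => .  t=1,i=17
  [4] ..#.. => #  t=1,i=10
  [3] ...## => #  t=0,i=2
  [2] ...#. => .  t=1,i=13
  [1] ....# => .  t=5,i=7
  [0] ..... => #  t=7,i=6
  bits 11010100111010101000110000011001 = 3572141081

3572141081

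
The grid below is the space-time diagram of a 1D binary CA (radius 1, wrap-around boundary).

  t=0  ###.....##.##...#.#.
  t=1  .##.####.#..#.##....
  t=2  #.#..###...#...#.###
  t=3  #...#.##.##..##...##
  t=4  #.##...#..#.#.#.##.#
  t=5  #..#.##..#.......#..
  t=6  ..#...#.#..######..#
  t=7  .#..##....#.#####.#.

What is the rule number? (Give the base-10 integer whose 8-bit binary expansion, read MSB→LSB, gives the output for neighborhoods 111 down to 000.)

195

  ###|#  b7=1 t=0,i=1
  ##.|#  b6=1 t=0,i=2
  #.#|.  b5=0 t=0,i=10
  #..|.  b4=0 t=0,i=3
  .##|.  b3=0 t=0,i=0
  .#.|.  b2=0 t=0,i=16
  ..#|#  b1=1 t=0,i=7
  ...|#  b0=1 t=0,i=4
  bits 11000011 = 195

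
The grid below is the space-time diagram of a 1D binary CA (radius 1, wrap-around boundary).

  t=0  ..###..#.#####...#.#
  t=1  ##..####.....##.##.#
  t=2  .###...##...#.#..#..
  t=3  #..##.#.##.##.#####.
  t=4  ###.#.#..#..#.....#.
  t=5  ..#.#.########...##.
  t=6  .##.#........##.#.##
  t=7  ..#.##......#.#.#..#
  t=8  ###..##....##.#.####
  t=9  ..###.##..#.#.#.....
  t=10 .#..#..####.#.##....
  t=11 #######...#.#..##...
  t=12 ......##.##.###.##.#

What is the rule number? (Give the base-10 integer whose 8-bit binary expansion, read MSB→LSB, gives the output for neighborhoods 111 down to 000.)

86

  [7] ### => .  t=0,i=3
  [6] ##. => #  t=0,i=4
  [5] #.# => .  t=0,i=8
  [4] #.. => #  t=0,i=0
  [3] .## => .  t=0,i=2
  [2] .#. => #  t=0,i=7
  [1] ..# => #  t=0,i=1
  [0] ... => .  t=0,i=15
  bits 01010110 = 86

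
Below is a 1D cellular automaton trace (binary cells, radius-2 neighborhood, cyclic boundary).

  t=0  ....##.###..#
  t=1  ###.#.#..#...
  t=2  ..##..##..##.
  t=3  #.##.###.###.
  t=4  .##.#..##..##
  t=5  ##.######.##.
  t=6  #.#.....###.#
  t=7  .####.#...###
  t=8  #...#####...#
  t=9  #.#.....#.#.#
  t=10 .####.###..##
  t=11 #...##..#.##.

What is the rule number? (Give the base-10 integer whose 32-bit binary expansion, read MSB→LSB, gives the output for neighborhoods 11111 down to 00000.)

1012603750

  ##### -> .   bit 31 = 0  t=5,i=5
  ####. -> .   bit 30 = 0  t=5,i=7
  ###.# -> #   bit 29 = 1  t=1,i=2
  ###.. -> #   bit 28 = 1  t=0,i=9
  ##.## -> #   bit 27 = 1  t=0,i=6
  ##.#. -> #   bit 26 = 1  t=1,i=3
  ##..# -> .   bit 25 = 0  t=0,i=10
  ##... -> .   bit 24 = 0  t=2,i=12
  #.### -> .   bit 23 = 0  t=0,i=7
  #.##. -> #   bit 22 = 1  t=3,i=2
  #.#.# -> .   bit 21 = 0  t=1,i=4
  #.#.. -> #   bit 20 = 1  t=1,i=6
  #..## -> #   bit 19 = 1  t=2,i=5
  #..#. -> .   bit 18 = 0  t=0,i=11
  #...# -> #   bit 17 = 1  t=1,i=11
  #.... -> #   bit 16 = 1  t=0,i=1
  .#### -> .   bit 15 = 0  t=5,i=4
  .###. -> .   bit 14 = 0  t=0,i=8
  .##.# -> .   bit 13 = 0  t=0,i=5
  .##.. -> #   bit 12 = 1  t=2,i=3
  .#.## -> #   bit 11 = 1  t=3,i=1
  .#.#. -> .   bit 10 = 0  t=1,i=5
  .#..# -> #   bit 9 = 1  t=1,i=7
  .#... -> #   bit 8 = 1  t=0,i=0
  ..### -> .   bit 7 = 0  t=1,i=0
  ..##. -> #   bit 6 = 1  t=0,i=4
  ..#.# -> #   bit 5 = 1  t=9,i=8
  ..#.. -> .   bit 4 = 0  t=0,i=12
  ...## -> .   bit 3 = 0  t=0,i=3
  ...#. -> #   bit 2 = 1  t=9,i=7
  ....# -> #   bit 1 = 1  t=0,i=2
  ..... -> .   bit 0 = 0  t=6,i=5
  bits 00111100010110110001101101100110 = 1012603750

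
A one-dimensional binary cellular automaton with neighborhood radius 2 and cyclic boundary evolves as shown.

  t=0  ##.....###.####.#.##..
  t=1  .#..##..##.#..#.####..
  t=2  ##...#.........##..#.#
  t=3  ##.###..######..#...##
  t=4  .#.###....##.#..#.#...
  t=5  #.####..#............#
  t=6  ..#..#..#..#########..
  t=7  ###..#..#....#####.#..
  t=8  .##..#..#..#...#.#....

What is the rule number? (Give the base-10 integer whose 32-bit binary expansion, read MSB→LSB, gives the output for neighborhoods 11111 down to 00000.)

  ##### -> #   bit 31 = 1  t=3,i=10
  ####. -> .   bit 30 = 0  t=0,i=13
  ###.# -> #   bit 29 = 1  t=0,i=9
  ###.. -> #   bit 28 = 1  t=1,i=19
  ##.## -> .   bit 27 = 0  t=0,i=10
  ##.#. -> .   bit 26 = 0  t=0,i=15
  ##..# -> .   bit 25 = 0  t=0,i=20
  ##... -> .   bit 24 = 0  t=0,i=2
  #.### -> #   bit 23 = 1  t=0,i=11
  #.##. -> #   bit 22 = 1  t=0,i=18
  #.#.# -> #   bit 21 = 1  t=0,i=16
  #.#.. -> .   bit 20 = 0  t=1,i=11
  #..## -> .   bit 19 = 0  t=0,i=21
  #..#. -> .   bit 18 = 0  t=1,i=13
  #...# -> #   bit 17 = 1  t=1,i=21
  #.... -> .   bit 16 = 0  t=0,i=3
  .#### -> .   bit 15 = 0  t=0,i=12
  .###. -> #   bit 14 = 1  t=0,i=8
  .##.# -> .   bit 13 = 0  t=1,i=9
  .##.. -> #   bit 12 = 1  t=0,i=1
  .#.## -> #   bit 11 = 1  t=0,i=17
  .#.#. -> .   bit 10 = 0  t=4,i=17
  .#..# -> .   bit 9 = 0  t=1,i=2
  .#... -> .   bit 8 = 0  t=2,i=6
  ..### -> .   bit 7 = 0  t=0,i=7
  ..##. -> .   bit 6 = 0  t=0,i=0
  ..#.# -> .   bit 5 = 0  t=1,i=14
  ..#.. -> #   bit 4 = 1  t=1,i=1
  ...## -> .   bit 3 = 0  t=0,i=6
  ...#. -> #   bit 2 = 1  t=1,i=0
  ....# -> #   bit 1 = 1  t=0,i=5
  ..... -> #   bit 0 = 1  t=0,i=4
  bits 10110000111000100101100000010111 = 2967623703

2967623703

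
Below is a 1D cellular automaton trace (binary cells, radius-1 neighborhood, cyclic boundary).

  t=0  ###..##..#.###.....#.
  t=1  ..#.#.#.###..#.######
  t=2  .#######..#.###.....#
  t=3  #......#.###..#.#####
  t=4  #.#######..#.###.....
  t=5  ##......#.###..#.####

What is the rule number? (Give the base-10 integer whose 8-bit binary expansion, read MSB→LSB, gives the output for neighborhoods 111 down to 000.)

103

  [7] ### => .  t=0,i=1
  [6] ##. => #  t=0,i=2
  [5] #.# => #  t=0,i=10
  [4] #.. => .  t=0,i=3
  [3] .## => .  t=0,i=0
  [2] .#. => #  t=0,i=9
  [1] ..# => #  t=0,i=4
  [0] ... => #  t=0,i=15
  bits 01100111 = 103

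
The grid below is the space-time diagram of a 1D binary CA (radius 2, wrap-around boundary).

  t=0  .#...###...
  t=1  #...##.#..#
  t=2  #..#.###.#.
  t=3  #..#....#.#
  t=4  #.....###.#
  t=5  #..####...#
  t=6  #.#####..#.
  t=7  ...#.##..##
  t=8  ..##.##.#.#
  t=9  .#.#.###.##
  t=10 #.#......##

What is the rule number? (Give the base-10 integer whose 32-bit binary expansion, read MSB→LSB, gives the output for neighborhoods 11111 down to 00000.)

  ##### -> .   bit 31 = 0  t=6,i=4
  ####. -> #   bit 30 = 1  t=5,i=5
  ###.# -> .   bit 29 = 0  t=2,i=7
  ###.. -> #   bit 28 = 1  t=0,i=7
  ##.## -> .   bit 27 = 0  t=4,i=9
  ##.#. -> #   bit 26 = 1  t=1,i=6
  ##..# -> .   bit 25 = 0  t=3,i=1
  ##... -> .   bit 24 = 0  t=0,i=8
  #.### -> .   bit 23 = 0  t=2,i=5
  #.##. -> #   bit 22 = 1  t=3,i=10
  #.#.# -> .   bit 21 = 0  t=2,i=9
  #.#.. -> #   bit 20 = 1  t=1,i=7
  #..## -> #   bit 19 = 1  t=1,i=9
  #..#. -> .   bit 18 = 0  t=2,i=2
  #...# -> .   bit 17 = 0  t=0,i=3
  #.... -> .   bit 16 = 0  t=0,i=9
  .#### -> #   bit 15 = 1  t=5,i=4
  .###. -> .   bit 14 = 0  t=0,i=6
  .##.# -> #   bit 13 = 1  t=1,i=5
  .##.. -> #   bit 12 = 1  t=1,i=0
  .#.## -> .   bit 11 = 0  t=2,i=4
  .#.#. -> #   bit 10 = 1  t=2,i=10
  .#..# -> .   bit 9 = 0  t=1,i=8
  .#... -> .   bit 8 = 0  t=0,i=2
  ..### -> #   bit 7 = 1  t=0,i=5
  ..##. -> .   bit 6 = 0  t=1,i=4
  ..#.# -> #   bit 5 = 1  t=2,i=3
  ..#.. -> .   bit 4 = 0  t=0,i=1
  ...## -> #   bit 3 = 1  t=0,i=4
  ...#. -> #   bit 2 = 1  t=0,i=0
  ....# -> #   bit 1 = 1  t=0,i=10
  ..... -> #   bit 0 = 1  t=4,i=3
  bits 01010100010110001011010010101111 = 1415099567

1415099567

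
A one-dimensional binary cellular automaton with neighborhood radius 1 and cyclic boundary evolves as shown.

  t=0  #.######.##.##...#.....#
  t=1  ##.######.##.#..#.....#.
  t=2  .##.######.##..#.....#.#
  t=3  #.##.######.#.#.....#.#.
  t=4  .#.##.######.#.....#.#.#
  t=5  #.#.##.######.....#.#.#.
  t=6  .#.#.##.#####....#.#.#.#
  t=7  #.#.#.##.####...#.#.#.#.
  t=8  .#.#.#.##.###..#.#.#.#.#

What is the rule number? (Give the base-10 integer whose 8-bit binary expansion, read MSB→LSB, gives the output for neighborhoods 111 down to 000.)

  ### -> #   bit 7 = 1  t=0,i=3
  ##. -> #   bit 6 = 1  t=0,i=0
  #.# -> #   bit 5 = 1  t=0,i=1
  #.. -> .   bit 4 = 0  t=0,i=14
  .## -> .   bit 3 = 0  t=0,i=2
  .#. -> .   bit 2 = 0  t=0,i=17
  ..# -> #   bit 1 = 1  t=0,i=16
  ... -> .   bit 0 = 0  t=0,i=15
  bits 11100010 = 226

226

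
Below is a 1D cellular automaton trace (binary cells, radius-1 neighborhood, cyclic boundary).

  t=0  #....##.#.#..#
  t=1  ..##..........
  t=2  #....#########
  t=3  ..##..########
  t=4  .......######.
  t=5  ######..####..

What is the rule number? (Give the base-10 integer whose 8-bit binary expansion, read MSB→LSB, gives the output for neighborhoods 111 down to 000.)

  nb ###: next=#  (t=2,i=6, bit7=1)
  nb ##.: next=.  (t=0,i=0, bit6=0)
  nb #.#: next=.  (t=0,i=7, bit5=0)
  nb #..: next=.  (t=0,i=1, bit4=0)
  nb .##: next=.  (t=0,i=5, bit3=0)
  nb .#.: next=.  (t=0,i=8, bit2=0)
  nb ..#: next=.  (t=0,i=4, bit1=0)
  nb ...: next=#  (t=0,i=2, bit0=1)
  bits 10000001 = 129

129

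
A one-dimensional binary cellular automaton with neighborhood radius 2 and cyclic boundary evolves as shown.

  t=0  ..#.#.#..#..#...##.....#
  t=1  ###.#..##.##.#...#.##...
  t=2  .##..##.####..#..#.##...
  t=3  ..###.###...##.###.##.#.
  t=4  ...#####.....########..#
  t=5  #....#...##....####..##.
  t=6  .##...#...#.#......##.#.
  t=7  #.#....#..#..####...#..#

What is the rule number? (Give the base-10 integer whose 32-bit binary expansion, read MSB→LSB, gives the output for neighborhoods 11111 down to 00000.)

2867688225

  #####|#  b31=1 t=4,i=5
  ####.|.  b30=0 t=2,i=10
  ###.#|#  b29=1 t=1,i=2
  ###..|.  b28=0 t=2,i=11
  ##.##|#  b27=1 t=1,i=9
  ##.#.|.  b26=0 t=1,i=3
  ##..#|#  b25=1 t=2,i=3
  ##...|.  b24=0 t=0,i=18
  #.###|#  b23=1 t=2,i=8
  #.##.|#  b22=1 t=1,i=10
  #.#.#|#  b21=1 t=0,i=4
  #.#..|.  b20=0 t=0,i=6
  #..##|#  b19=1 t=1,i=6
  #..#.|#  b18=1 t=0,i=1
  #...#|.  b17=0 t=0,i=14
  #....|#  b16=1 t=0,i=19
  .####|.  b15=0 t=2,i=9
  .###.|#  b14=1 t=1,i=1
  .##.#|#  b13=1 t=1,i=8
  .##..|#  b12=1 t=0,i=17
  .#.##|.  b11=0 t=1,i=18
  .#.#.|.  b10=0 t=0,i=3
  .#..#|#  b9=1 t=0,i=0
  .#...|#  b8=1 t=0,i=13
  ..###|.  b7=0 t=1,i=0
  ..##.|.  b6=0 t=0,i=16
  ..#.#|#  b5=1 t=0,i=2
  ..#..|.  b4=0 t=0,i=9
  ...##|.  b3=0 t=0,i=15
  ...#.|.  b2=0 t=0,i=22
  ....#|.  b1=0 t=0,i=21
  .....|#  b0=1 t=0,i=20
  bits 10101010111011010111001100100001 = 2867688225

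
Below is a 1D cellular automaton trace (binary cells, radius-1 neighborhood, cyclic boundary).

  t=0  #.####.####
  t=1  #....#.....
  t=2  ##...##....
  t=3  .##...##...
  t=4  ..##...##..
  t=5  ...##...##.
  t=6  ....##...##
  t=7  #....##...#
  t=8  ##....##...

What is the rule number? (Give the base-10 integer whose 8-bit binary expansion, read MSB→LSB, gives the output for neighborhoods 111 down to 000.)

84

  nb ###: next=.  (t=0,i=3, bit7=0)
  nb ##.: next=#  (t=0,i=0, bit6=1)
  nb #.#: next=.  (t=0,i=1, bit5=0)
  nb #..: next=#  (t=1,i=1, bit4=1)
  nb .##: next=.  (t=0,i=2, bit3=0)
  nb .#.: next=#  (t=1,i=0, bit2=1)
  nb ..#: next=.  (t=1,i=4, bit1=0)
  nb ...: next=.  (t=1,i=2, bit0=0)
  bits 01010100 = 84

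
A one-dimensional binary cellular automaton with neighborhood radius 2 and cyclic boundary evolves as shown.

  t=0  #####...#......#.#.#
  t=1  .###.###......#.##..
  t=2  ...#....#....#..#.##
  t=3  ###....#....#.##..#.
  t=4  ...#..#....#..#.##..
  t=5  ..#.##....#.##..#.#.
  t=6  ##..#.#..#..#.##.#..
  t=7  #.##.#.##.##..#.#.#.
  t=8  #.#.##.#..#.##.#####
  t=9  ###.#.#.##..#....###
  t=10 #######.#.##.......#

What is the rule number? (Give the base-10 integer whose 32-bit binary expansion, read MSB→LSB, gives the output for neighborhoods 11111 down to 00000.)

  #####|#  b31=1 t=0,i=1
  ####.|#  b30=1 t=0,i=3
  ###.#|#  b29=1 t=1,i=3
  ###..|.  b28=0 t=0,i=4
  ##.##|.  b27=0 t=1,i=4
  ##.#.|#  b26=1 t=6,i=16
  ##..#|#  b25=1 t=3,i=16
  ##...|#  b24=1 t=0,i=5
  #.###|.  b23=0 t=0,i=19
  #.##.|#  b22=1 t=1,i=16
  #.#.#|#  b21=1 t=0,i=17
  #.#..|.  b20=0 t=5,i=18
  #..##|.  b19=0 t=6,i=19
  #..#.|#  b18=1 t=2,i=15
  #...#|#  b17=1 t=0,i=6
  #....|.  b16=0 t=0,i=10
  .####|.  b15=0 t=0,i=0
  .###.|.  b14=0 t=1,i=2
  .##.#|.  b13=0 t=6,i=15
  .##..|.  b12=0 t=1,i=17
  .#.##|.  b11=0 t=0,i=18
  .#.#.|#  b10=1 t=0,i=16
  .#..#|#  b9=1 t=2,i=14
  .#...|.  b8=0 t=0,i=9
  ..###|.  b7=0 t=1,i=1
  ..##.|#  b6=1 t=6,i=0
  ..#.#|.  b5=0 t=0,i=15
  ..#..|.  b4=0 t=0,i=8
  ...##|.  b3=0 t=1,i=0
  ...#.|#  b2=1 t=0,i=7
  ....#|.  b1=0 t=0,i=13
  .....|.  b0=0 t=0,i=11
  bits 11100111011001100000011001000100 = 3882223172

3882223172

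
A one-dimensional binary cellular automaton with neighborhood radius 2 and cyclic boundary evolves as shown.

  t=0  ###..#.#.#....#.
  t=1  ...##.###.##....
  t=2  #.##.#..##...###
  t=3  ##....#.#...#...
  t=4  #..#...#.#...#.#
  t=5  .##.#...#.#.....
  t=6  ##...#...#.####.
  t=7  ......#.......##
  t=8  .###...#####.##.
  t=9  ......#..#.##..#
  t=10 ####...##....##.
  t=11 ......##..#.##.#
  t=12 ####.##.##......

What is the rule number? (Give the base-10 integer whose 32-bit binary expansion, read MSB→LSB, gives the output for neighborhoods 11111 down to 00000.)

  nb #####: next=#  (t=8,i=9, bit31=1)
  nb ####.: next=.  (t=2,i=15, bit30=0)
  nb ###.#: next=#  (t=1,i=8, bit29=1)
  nb ###..: next=.  (t=0,i=2, bit28=0)
  nb ##.##: next=#  (t=1,i=5, bit27=1)
  nb ##.#.: next=.  (t=2,i=4, bit26=0)
  nb ##..#: next=#  (t=0,i=3, bit25=1)
  nb ##...: next=.  (t=1,i=12, bit24=0)
  nb #.###: next=.  (t=0,i=0, bit23=0)
  nb #.##.: next=.  (t=1,i=10, bit22=0)
  nb #.#.#: next=#  (t=0,i=7, bit21=1)
  nb #.#..: next=.  (t=0,i=9, bit20=0)
  nb #..##: next=.  (t=2,i=7, bit19=0)
  nb #..#.: next=#  (t=0,i=4, bit18=1)
  nb #...#: next=.  (t=2,i=11, bit17=0)
  nb #....: next=#  (t=0,i=11, bit16=1)
  nb .####: next=.  (t=2,i=14, bit15=0)
  nb .###.: next=.  (t=0,i=1, bit14=0)
  nb .##.#: next=.  (t=1,i=4, bit13=0)
  nb .##..: next=.  (t=1,i=11, bit12=0)
  nb .#.##: next=.  (t=0,i=15, bit11=0)
  nb .#.#.: next=#  (t=0,i=6, bit10=1)
  nb .#..#: next=#  (t=2,i=6, bit9=1)
  nb .#...: next=#  (t=0,i=10, bit8=1)
  nb ..###: next=.  (t=2,i=13, bit7=0)
  nb ..##.: next=#  (t=1,i=3, bit6=1)
  nb ..#.#: next=.  (t=0,i=5, bit5=0)
  nb ..#..: next=.  (t=3,i=12, bit4=0)
  nb ...##: next=#  (t=1,i=2, bit3=1)
  nb ...#.: next=.  (t=0,i=13, bit2=0)
  nb ....#: next=.  (t=0,i=12, bit1=0)
  nb .....: next=#  (t=1,i=0, bit0=1)
  bits 10101010001001010000011101001001 = 2854553417

2854553417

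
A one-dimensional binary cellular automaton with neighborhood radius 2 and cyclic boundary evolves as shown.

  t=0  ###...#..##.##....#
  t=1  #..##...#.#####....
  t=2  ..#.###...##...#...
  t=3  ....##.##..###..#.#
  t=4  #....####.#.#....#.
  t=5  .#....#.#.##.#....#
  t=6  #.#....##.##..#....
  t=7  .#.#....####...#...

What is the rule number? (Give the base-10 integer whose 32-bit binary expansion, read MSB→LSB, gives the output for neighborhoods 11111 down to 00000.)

  [31] ##### => .  t=1,i=12
  [30] ####. => .  t=0,i=1
  [29] ###.# => #  t=4,i=8
  [28] ###.. => .  t=0,i=2
  [27] ##.## => #  t=0,i=11
  [26] ##.#. => .  t=4,i=9
  [25] ##..# => .  t=3,i=9
  [24] ##... => #  t=0,i=3
  [23] #.### => #  t=1,i=10
  [22] #.##. => #  t=0,i=12
  [21] #.#.# => #  t=4,i=10
  [20] #.#.. => .  t=3,i=18
  [19] #..## => #  t=0,i=8
  [18] #..#. => .  t=3,i=15
  [17] #...# => #  t=0,i=4
  [16] #.... => .  t=0,i=15
  [15] .#### => #  t=0,i=0
  [14] .###. => #  t=2,i=5
  [13] .##.# => #  t=0,i=10
  [12] .##.. => #  t=0,i=13
  [11] .#.## => .  t=1,i=9
  [10] .#.#. => #  t=3,i=17
  [9] .#..# => .  t=0,i=7
  [8] .#... => #  t=2,i=16
  [7] ..### => .  t=0,i=18
  [6] ..##. => .  t=0,i=9
  [5] ..#.# => .  t=1,i=8
  [4] ..#.. => .  t=0,i=6
  [3] ...## => .  t=0,i=17
  [2] ...#. => .  t=0,i=5
  [1] ....# => .  t=0,i=16
  [0] ..... => #  t=2,i=18
  bits 00101001111010101111010100000001 = 703264001

703264001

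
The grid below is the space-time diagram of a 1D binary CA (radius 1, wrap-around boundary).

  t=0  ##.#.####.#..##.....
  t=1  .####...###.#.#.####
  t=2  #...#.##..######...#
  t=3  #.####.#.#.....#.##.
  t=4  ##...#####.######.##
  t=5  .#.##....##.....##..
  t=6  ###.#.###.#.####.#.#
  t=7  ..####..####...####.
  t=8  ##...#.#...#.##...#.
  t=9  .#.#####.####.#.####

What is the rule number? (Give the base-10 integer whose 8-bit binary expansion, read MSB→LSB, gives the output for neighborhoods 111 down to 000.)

  [7] ### => .  t=0,i=6
  [6] ##. => #  t=0,i=1
  [5] #.# => #  t=0,i=2
  [4] #.. => .  t=0,i=11
  [3] .## => .  t=0,i=0
  [2] .#. => #  t=0,i=3
  [1] ..# => #  t=0,i=12
  [0] ... => #  t=0,i=16
  bits 01100111 = 103

103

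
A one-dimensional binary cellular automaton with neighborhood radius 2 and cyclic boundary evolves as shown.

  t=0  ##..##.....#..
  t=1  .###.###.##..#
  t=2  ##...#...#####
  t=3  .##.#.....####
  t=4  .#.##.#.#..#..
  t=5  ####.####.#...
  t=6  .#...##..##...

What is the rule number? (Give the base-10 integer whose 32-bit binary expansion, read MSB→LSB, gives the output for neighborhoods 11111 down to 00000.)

2549980198

  ##### -> #   bit 31 = 1  t=2,i=11
  ####. -> .   bit 30 = 0  t=2,i=0
  ###.# -> .   bit 29 = 0  t=1,i=3
  ###.. -> #   bit 28 = 1  t=2,i=1
  ##.## -> .   bit 27 = 0  t=1,i=4
  ##.#. -> #   bit 26 = 1  t=3,i=3
  ##..# -> #   bit 25 = 1  t=0,i=2
  ##... -> #   bit 24 = 1  t=0,i=6
  #.### -> #   bit 23 = 1  t=1,i=1
  #.##. -> #   bit 22 = 1  t=1,i=9
  #.#.# -> #   bit 21 = 1  t=4,i=6
  #.#.. -> #   bit 20 = 1  t=3,i=4
  #..## -> #   bit 19 = 1  t=0,i=3
  #..#. -> #   bit 18 = 1  t=1,i=12
  #...# -> .   bit 17 = 0  t=2,i=3
  #.... -> #   bit 16 = 1  t=0,i=7
  .#### -> #   bit 15 = 1  t=2,i=10
  .###. -> .   bit 14 = 0  t=1,i=2
  .##.# -> .   bit 13 = 0  t=3,i=2
  .##.. -> #   bit 12 = 1  t=0,i=1
  .#.## -> #   bit 11 = 1  t=1,i=0
  .#.#. -> #   bit 10 = 1  t=4,i=7
  .#..# -> .   bit 9 = 0  t=0,i=12
  .#... -> .   bit 8 = 0  t=2,i=6
  ..### -> .   bit 7 = 0  t=2,i=9
  ..##. -> .   bit 6 = 0  t=0,i=0
  ..#.# -> #   bit 5 = 1  t=1,i=13
  ..#.. -> .   bit 4 = 0  t=0,i=11
  ...## -> .   bit 3 = 0  t=2,i=8
  ...#. -> #   bit 2 = 1  t=0,i=10
  ....# -> #   bit 1 = 1  t=0,i=9
  ..... -> .   bit 0 = 0  t=0,i=8
  bits 10010111111111011001110000100110 = 2549980198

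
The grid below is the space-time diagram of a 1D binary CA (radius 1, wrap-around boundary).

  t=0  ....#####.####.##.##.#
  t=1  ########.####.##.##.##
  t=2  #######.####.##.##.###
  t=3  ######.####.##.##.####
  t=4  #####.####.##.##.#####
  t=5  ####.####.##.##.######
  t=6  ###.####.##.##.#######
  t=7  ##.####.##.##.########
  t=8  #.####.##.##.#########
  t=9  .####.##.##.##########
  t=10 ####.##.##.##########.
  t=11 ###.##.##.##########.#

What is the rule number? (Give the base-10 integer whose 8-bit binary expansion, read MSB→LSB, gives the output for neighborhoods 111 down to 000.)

  nb ###: next=#  (t=0,i=5, bit7=1)
  nb ##.: next=.  (t=0,i=8, bit6=0)
  nb #.#: next=#  (t=0,i=9, bit5=1)
  nb #..: next=#  (t=0,i=0, bit4=1)
  nb .##: next=#  (t=0,i=4, bit3=1)
  nb .#.: next=#  (t=0,i=21, bit2=1)
  nb ..#: next=#  (t=0,i=3, bit1=1)
  nb ...: next=#  (t=0,i=1, bit0=1)
  bits 10111111 = 191

191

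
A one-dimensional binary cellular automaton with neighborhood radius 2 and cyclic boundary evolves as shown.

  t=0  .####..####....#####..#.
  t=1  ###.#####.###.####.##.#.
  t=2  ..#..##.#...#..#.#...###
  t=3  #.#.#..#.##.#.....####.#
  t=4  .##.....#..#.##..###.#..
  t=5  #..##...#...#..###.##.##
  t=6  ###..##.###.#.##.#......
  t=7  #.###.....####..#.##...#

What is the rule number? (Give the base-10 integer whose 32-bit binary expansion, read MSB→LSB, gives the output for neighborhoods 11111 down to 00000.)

3073083800

  #####|#  b31=1 t=0,i=17
  ####.|.  b30=0 t=0,i=3
  ###.#|#  b29=1 t=1,i=2
  ###..|#  b28=1 t=0,i=4
  ##.##|.  b27=0 t=1,i=3
  ##.#.|#  b26=1 t=1,i=21
  ##..#|#  b25=1 t=0,i=5
  ##...|#  b24=1 t=0,i=11
  #.###|.  b23=0 t=1,i=0
  #.##.|.  b22=0 t=1,i=19
  #.#.#|#  b21=1 t=1,i=22
  #.#..|.  b20=0 t=2,i=8
  #..##|#  b19=1 t=0,i=0
  #..#.|.  b18=0 t=0,i=21
  #...#|#  b17=1 t=2,i=10
  #....|#  b16=1 t=0,i=12
  .####|#  b15=1 t=0,i=2
  .###.|.  b14=0 t=1,i=1
  .##.#|.  b13=0 t=1,i=20
  .##..|.  b12=0 t=4,i=2
  .#.##|#  b11=1 t=1,i=23
  .#.#.|.  b10=0 t=2,i=16
  .#..#|.  b9=0 t=0,i=23
  .#...|#  b8=1 t=2,i=9
  ..###|#  b7=1 t=0,i=1
  ..##.|.  b6=0 t=2,i=5
  ..#.#|.  b5=0 t=2,i=15
  ..#..|#  b4=1 t=0,i=22
  ...##|#  b3=1 t=0,i=14
  ...#.|.  b2=0 t=2,i=11
  ....#|.  b1=0 t=0,i=13
  .....|.  b0=0 t=3,i=15
  bits 10110111001010111000100110011000 = 3073083800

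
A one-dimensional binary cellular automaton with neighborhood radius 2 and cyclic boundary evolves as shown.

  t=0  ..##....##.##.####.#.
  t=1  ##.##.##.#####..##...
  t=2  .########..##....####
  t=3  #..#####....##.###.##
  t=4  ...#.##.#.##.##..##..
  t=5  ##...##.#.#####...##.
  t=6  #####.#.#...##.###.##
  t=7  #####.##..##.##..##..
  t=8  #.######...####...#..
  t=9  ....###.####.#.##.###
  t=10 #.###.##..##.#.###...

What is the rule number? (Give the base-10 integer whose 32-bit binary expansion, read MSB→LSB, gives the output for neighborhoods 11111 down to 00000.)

  [31] ##### => #  t=1,i=11
  [30] ####. => #  t=0,i=16
  [29] ###.# => #  t=0,i=17
  [28] ###.. => .  t=1,i=13
  [27] ##.## => #  t=0,i=10
  [26] ##.#. => .  t=0,i=18
  [25] ##..# => .  t=1,i=14
  [24] ##... => #  t=0,i=4
  [23] #.### => .  t=0,i=14
  [22] #.##. => #  t=0,i=11
  [21] #.#.# => #  t=4,i=8
  [20] #.#.. => .  t=0,i=19
  [19] #..## => .  t=1,i=15
  [18] #..#. => #  t=8,i=20
  [17] #...# => #  t=0,i=0
  [16] #.... => .  t=0,i=5
  [15] .#### => .  t=0,i=15
  [14] .###. => .  t=3,i=16
  [13] .##.# => #  t=0,i=9
  [12] .##.. => #  t=0,i=3
  [11] .#.## => .  t=4,i=4
  [10] .#.#. => #  t=6,i=7
  [9] .#..# => #  t=8,i=19
  [8] .#... => .  t=0,i=20
  [7] ..### => #  t=2,i=17
  [6] ..##. => .  t=0,i=2
  [5] ..#.# => .  t=4,i=3
  [4] ..#.. => #  t=8,i=18
  [3] ...## => #  t=0,i=1
  [2] ...#. => .  t=4,i=2
  [1] ....# => #  t=0,i=6
  [0] ..... => #  t=4,i=0
  bits 11101001011001100011011010011011 = 3915789979

3915789979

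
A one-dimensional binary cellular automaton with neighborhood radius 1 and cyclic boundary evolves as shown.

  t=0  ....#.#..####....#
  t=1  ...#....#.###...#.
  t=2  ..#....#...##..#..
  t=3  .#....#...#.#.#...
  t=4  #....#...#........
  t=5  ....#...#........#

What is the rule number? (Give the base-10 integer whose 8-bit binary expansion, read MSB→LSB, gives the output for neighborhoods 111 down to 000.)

  ### -> #   bit 7 = 1  t=0,i=10
  ##. -> #   bit 6 = 1  t=0,i=12
  #.# -> .   bit 5 = 0  t=0,i=5
  #.. -> .   bit 4 = 0  t=0,i=0
  .## -> .   bit 3 = 0  t=0,i=9
  .#. -> .   bit 2 = 0  t=0,i=4
  ..# -> #   bit 1 = 1  t=0,i=3
  ... -> .   bit 0 = 0  t=0,i=1
  bits 11000010 = 194

194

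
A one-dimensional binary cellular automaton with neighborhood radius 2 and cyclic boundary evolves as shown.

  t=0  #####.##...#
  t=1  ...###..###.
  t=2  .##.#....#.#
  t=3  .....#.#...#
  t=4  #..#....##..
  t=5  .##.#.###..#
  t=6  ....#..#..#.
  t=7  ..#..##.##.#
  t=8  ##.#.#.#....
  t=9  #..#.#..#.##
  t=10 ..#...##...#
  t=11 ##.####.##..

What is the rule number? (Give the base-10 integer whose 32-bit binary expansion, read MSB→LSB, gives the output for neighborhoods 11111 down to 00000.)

1764115274

  [31] ##### => .  t=0,i=1
  [30] ####. => #  t=0,i=3
  [29] ###.# => #  t=0,i=4
  [28] ###.. => .  t=1,i=5
  [27] ##.## => #  t=0,i=5
  [26] ##.#. => .  t=2,i=3
  [25] ##..# => .  t=1,i=6
  [24] ##... => #  t=0,i=8
  [23] #.### => .  t=5,i=6
  [22] #.##. => .  t=0,i=6
  [21] #.#.# => #  t=2,i=11
  [20] #.#.. => .  t=2,i=4
  [19] #..## => .  t=1,i=7
  [18] #..#. => #  t=4,i=2
  [17] #...# => #  t=0,i=9
  [16] #.... => .  t=1,i=0
  [15] .#### => .  t=0,i=0
  [14] .###. => #  t=1,i=4
  [13] .##.# => .  t=2,i=2
  [12] .##.. => .  t=0,i=7
  [11] .#.## => .  t=2,i=0
  [10] .#.#. => .  t=2,i=10
  [9] .#..# => #  t=4,i=1
  [8] .#... => #  t=2,i=5
  [7] ..### => .  t=0,i=11
  [6] ..##. => #  t=4,i=8
  [5] ..#.# => .  t=2,i=9
  [4] ..#.. => .  t=3,i=11
  [3] ...## => #  t=0,i=10
  [2] ...#. => .  t=2,i=8
  [1] ....# => #  t=1,i=1
  [0] ..... => .  t=3,i=2
  bits 01101001001001100100001101001010 = 1764115274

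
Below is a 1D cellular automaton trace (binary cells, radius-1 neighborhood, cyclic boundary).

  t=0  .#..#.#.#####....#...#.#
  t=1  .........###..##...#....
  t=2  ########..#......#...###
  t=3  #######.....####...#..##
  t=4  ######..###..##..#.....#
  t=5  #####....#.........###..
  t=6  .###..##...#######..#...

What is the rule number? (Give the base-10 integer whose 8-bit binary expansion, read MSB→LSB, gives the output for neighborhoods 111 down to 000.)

  [7] ### => #  t=0,i=9
  [6] ##. => .  t=0,i=12
  [5] #.# => .  t=0,i=0
  [4] #.. => .  t=0,i=2
  [3] .## => .  t=0,i=8
  [2] .#. => .  t=0,i=1
  [1] ..# => .  t=0,i=3
  [0] ... => #  t=0,i=14
  bits 10000001 = 129

129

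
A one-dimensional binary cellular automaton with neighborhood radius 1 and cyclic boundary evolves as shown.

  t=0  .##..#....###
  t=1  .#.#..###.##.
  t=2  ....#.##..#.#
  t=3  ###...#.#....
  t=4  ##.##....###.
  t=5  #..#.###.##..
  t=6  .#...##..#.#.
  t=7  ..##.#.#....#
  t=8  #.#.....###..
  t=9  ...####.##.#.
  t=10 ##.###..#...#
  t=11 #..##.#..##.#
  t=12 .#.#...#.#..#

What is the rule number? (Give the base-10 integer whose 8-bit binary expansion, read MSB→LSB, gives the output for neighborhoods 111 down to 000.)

153

  nb ###: next=#  (t=0,i=11, bit7=1)
  nb ##.: next=.  (t=0,i=2, bit6=0)
  nb #.#: next=.  (t=0,i=0, bit5=0)
  nb #..: next=#  (t=0,i=3, bit4=1)
  nb .##: next=#  (t=0,i=1, bit3=1)
  nb .#.: next=.  (t=0,i=5, bit2=0)
  nb ..#: next=.  (t=0,i=4, bit1=0)
  nb ...: next=#  (t=0,i=7, bit0=1)
  bits 10011001 = 153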